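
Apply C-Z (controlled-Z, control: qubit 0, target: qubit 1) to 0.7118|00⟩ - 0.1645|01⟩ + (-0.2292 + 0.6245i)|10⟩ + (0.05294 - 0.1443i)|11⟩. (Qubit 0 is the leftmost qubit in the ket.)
0.7118|00⟩ - 0.1645|01⟩ + (-0.2292 + 0.6245i)|10⟩ + (-0.05294 + 0.1443i)|11⟩

C-Z leaves the control-|0⟩ kets |00⟩, |01⟩ unchanged and applies Z to qubit 1 on the control-|1⟩ pair (|10⟩, |11⟩).
Z = [[1, 0], [0, -1]].
With a = amp(|10⟩) = (-0.2292 + 0.6245i) and b = amp(|11⟩) = (0.05294 - 0.1443i):
new amp(|10⟩) = (1)·a = (-0.2292 + 0.6245i)
new amp(|11⟩) = (-1)·b = (-0.05294 + 0.1443i)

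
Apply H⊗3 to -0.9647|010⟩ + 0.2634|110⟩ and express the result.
-0.2479|000⟩ - 0.2479|001⟩ + 0.2479|010⟩ + 0.2479|011⟩ - 0.4342|100⟩ - 0.4342|101⟩ + 0.4342|110⟩ + 0.4342|111⟩

H⊗3 gives amp(|y⟩) = (1/2√2) Σ_x (−1)^(x·y) amp(|x⟩), where x·y is the number of positions in which both x and y have a 1.
|000⟩: (-0.9647 + 0.2634)/(2√2) = -0.2479
|001⟩: (-0.9647 + 0.2634)/(2√2) = -0.2479
|010⟩: (0.9647 - 0.2634)/(2√2) = 0.2479
|011⟩: (0.9647 - 0.2634)/(2√2) = 0.2479
|100⟩: (-0.9647 - 0.2634)/(2√2) = -0.4342
|101⟩: (-0.9647 - 0.2634)/(2√2) = -0.4342
|110⟩: (0.9647 + 0.2634)/(2√2) = 0.4342
|111⟩: (0.9647 + 0.2634)/(2√2) = 0.4342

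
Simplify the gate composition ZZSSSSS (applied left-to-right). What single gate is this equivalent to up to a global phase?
S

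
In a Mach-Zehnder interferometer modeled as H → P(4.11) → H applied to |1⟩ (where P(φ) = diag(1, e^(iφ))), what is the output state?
(0.7833 + 0.412i)|0⟩ + (0.2167 - 0.412i)|1⟩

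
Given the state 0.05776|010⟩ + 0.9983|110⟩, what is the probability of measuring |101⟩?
0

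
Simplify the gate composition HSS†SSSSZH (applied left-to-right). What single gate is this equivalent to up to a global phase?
X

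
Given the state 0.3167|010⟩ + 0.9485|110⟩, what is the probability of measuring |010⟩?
0.1003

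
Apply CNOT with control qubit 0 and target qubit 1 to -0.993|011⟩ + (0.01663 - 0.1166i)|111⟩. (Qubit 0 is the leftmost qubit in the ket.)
-0.993|011⟩ + (0.01663 - 0.1166i)|101⟩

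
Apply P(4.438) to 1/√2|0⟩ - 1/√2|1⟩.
1/√2|0⟩ + (0.1916 + 0.6807i)|1⟩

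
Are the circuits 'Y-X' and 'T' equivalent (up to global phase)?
No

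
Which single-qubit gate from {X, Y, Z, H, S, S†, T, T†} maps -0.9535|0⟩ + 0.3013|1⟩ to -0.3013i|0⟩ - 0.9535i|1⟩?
Y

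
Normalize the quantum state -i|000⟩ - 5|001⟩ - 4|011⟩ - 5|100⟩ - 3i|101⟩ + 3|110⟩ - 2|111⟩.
-0.106i|000⟩ - 0.53|001⟩ - 0.424|011⟩ - 0.53|100⟩ - 0.318i|101⟩ + 0.318|110⟩ - 0.212|111⟩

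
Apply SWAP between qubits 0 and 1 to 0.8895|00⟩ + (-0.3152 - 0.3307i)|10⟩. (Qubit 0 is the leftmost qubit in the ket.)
0.8895|00⟩ + (-0.3152 - 0.3307i)|01⟩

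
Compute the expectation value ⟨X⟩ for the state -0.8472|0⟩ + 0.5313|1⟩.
-0.9002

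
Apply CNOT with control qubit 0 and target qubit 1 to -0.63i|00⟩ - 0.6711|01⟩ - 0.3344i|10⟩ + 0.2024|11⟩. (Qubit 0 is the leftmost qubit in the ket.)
-0.63i|00⟩ - 0.6711|01⟩ + 0.2024|10⟩ - 0.3344i|11⟩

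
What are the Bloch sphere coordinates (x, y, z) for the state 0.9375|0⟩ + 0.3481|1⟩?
(0.6527, 0, 0.7577)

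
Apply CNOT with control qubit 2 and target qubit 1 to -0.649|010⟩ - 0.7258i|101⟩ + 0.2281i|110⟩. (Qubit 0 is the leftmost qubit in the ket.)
-0.649|010⟩ + 0.2281i|110⟩ - 0.7258i|111⟩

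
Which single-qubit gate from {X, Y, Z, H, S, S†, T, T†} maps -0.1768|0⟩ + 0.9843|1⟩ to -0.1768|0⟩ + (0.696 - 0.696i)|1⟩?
T†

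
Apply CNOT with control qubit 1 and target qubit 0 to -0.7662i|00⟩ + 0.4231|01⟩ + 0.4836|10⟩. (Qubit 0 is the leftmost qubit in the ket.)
-0.7662i|00⟩ + 0.4836|10⟩ + 0.4231|11⟩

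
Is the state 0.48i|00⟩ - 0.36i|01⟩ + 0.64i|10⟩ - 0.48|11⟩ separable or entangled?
Entangled

Writing the state as a|00⟩ + b|01⟩ + c|10⟩ + d|11⟩, it is a product state iff ad − bc = 0.
Here (a, b, c, d) = (0.48i, -0.36i, 0.64i, -0.48): ad − bc = (0.48i)(-0.48) − (-0.36i)(0.64i) = (-0.2304 - 0.2304i) ≠ 0, so the state is entangled.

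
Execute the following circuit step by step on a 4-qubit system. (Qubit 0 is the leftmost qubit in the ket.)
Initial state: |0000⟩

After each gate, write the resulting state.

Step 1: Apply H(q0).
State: 1/√2|0000⟩ + 1/√2|1000⟩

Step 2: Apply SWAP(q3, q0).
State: 1/√2|0000⟩ + 1/√2|0001⟩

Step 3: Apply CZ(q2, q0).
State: 1/√2|0000⟩ + 1/√2|0001⟩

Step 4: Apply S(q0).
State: 1/√2|0000⟩ + 1/√2|0001⟩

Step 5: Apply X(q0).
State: 1/√2|1000⟩ + 1/√2|1001⟩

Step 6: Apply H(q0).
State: 1/2|0000⟩ + 1/2|0001⟩ - 1/2|1000⟩ - 1/2|1001⟩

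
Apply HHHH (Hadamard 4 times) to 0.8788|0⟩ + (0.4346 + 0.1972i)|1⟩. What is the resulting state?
0.8788|0⟩ + (0.4346 + 0.1972i)|1⟩

H² = I, so an even number of Hadamards cancels: H^4 = I and the state is unchanged.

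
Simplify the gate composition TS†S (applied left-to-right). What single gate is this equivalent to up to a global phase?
T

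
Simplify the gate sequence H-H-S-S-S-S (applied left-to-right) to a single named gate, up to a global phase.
I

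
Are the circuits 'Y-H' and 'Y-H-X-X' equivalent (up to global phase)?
Yes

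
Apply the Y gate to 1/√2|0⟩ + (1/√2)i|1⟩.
1/√2|0⟩ + (1/√2)i|1⟩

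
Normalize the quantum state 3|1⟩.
|1⟩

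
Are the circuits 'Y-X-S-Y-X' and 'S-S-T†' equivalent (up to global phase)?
No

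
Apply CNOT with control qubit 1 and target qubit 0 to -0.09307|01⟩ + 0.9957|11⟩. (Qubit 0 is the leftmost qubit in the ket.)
0.9957|01⟩ - 0.09307|11⟩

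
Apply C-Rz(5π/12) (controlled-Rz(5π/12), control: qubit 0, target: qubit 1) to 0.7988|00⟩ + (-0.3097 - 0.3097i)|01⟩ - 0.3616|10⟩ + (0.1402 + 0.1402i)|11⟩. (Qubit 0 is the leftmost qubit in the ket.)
0.7988|00⟩ + (-0.3097 - 0.3097i)|01⟩ + (-0.2869 + 0.2201i)|10⟩ + (0.02588 + 0.1966i)|11⟩

C-Rz(5π/12) leaves the control-|0⟩ kets |00⟩, |01⟩ unchanged and applies Rz(5π/12) to qubit 1 on the control-|1⟩ pair (|10⟩, |11⟩).
Rz(5π/12) = [[e^(−iθ/2), 0], [0, e^(iθ/2)]] with e^(±iθ/2) = cos(θ/2) ± i·sin(θ/2); θ = 5π/12, cos(θ/2) ≈ 0.793353, sin(θ/2) ≈ 0.608761.
With a = amp(|10⟩) = -0.3616 and b = amp(|11⟩) = (0.1402 + 0.1402i):
new amp(|10⟩) = (0.793353 - 0.608761i)·a = (-0.2869 + 0.2201i)
new amp(|11⟩) = (0.793353 + 0.608761i)·b = (0.02588 + 0.1966i)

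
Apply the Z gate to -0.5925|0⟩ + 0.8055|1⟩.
-0.5925|0⟩ - 0.8055|1⟩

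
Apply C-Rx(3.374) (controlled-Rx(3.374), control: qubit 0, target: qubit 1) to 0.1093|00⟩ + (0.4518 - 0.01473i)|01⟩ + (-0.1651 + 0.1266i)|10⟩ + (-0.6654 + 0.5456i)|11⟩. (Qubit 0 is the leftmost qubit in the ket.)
0.1093|00⟩ + (0.4518 - 0.01473i)|01⟩ + (0.5611 + 0.6462i)|10⟩ + (0.2029 + 0.1007i)|11⟩

C-Rx(3.374) leaves the control-|0⟩ kets |00⟩, |01⟩ unchanged and applies Rx(3.374) to qubit 1 on the control-|1⟩ pair (|10⟩, |11⟩).
Rx(3.374) = [[cos(θ/2), −i·sin(θ/2)], [−i·sin(θ/2), cos(θ/2)]]; θ = 3.374, cos(θ/2) ≈ -0.115942, sin(θ/2) ≈ 0.993256.
With a = amp(|10⟩) = (-0.1651 + 0.1266i) and b = amp(|11⟩) = (-0.6654 + 0.5456i):
new amp(|10⟩) = (-0.115942)·a + (-0.993256i)·b = (0.5611 + 0.6462i)
new amp(|11⟩) = (-0.993256i)·a + (-0.115942)·b = (0.2029 + 0.1007i)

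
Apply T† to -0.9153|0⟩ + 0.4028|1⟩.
-0.9153|0⟩ + (0.2848 - 0.2848i)|1⟩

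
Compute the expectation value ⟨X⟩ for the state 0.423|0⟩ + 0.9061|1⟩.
0.7666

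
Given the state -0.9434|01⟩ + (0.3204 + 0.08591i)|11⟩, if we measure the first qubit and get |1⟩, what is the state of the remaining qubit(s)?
(0.9659 + 0.259i)|1⟩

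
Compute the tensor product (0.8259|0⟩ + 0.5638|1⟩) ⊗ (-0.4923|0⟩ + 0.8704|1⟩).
-0.4066|00⟩ + 0.7189|01⟩ - 0.2776|10⟩ + 0.4907|11⟩

amp(|b₁b₂…⟩) = product of the factor amplitudes for bits b₁, b₂, …; only kets whose every factor amplitude is nonzero survive.
|00⟩: (0.8259)(-0.4923) = -0.4066
|01⟩: (0.8259)(0.8704) = 0.7189
|10⟩: (0.5638)(-0.4923) = -0.2776
|11⟩: (0.5638)(0.8704) = 0.4907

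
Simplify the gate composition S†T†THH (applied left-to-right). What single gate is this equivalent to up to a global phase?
S†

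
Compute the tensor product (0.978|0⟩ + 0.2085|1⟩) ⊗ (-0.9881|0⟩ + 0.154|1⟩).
-0.9664|00⟩ + 0.1506|01⟩ - 0.206|10⟩ + 0.03211|11⟩

amp(|b₁b₂…⟩) = product of the factor amplitudes for bits b₁, b₂, …; only kets whose every factor amplitude is nonzero survive.
|00⟩: (0.978)(-0.9881) = -0.9664
|01⟩: (0.978)(0.154) = 0.1506
|10⟩: (0.2085)(-0.9881) = -0.206
|11⟩: (0.2085)(0.154) = 0.03211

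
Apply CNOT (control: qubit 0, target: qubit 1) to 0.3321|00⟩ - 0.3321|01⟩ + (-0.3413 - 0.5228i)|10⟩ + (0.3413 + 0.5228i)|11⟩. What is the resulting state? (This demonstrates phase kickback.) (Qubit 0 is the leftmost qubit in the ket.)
0.3321|00⟩ - 0.3321|01⟩ + (0.3413 + 0.5228i)|10⟩ + (-0.3413 - 0.5228i)|11⟩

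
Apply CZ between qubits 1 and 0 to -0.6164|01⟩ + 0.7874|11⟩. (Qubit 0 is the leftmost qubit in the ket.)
-0.6164|01⟩ - 0.7874|11⟩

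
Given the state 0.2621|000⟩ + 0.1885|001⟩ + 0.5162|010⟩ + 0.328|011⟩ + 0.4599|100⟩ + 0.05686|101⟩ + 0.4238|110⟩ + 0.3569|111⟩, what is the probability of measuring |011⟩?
0.1076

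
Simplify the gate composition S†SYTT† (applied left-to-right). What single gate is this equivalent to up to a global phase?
Y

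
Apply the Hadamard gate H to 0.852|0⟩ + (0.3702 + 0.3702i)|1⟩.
(0.8642 + 0.2618i)|0⟩ + (0.3407 - 0.2618i)|1⟩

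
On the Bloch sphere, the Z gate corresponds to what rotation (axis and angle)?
Rotation by π around the z-axis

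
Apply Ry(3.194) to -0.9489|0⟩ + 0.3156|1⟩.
-0.2906|0⟩ - 0.9568|1⟩

Ry(3.194) = [[cos(θ/2), −sin(θ/2)], [sin(θ/2), cos(θ/2)]]; θ = 3.194, cos(θ/2) ≈ -0.0262007, sin(θ/2) ≈ 0.999657.
With a = amp(|0⟩) = -0.9489 and b = amp(|1⟩) = 0.3156:
new amp(|0⟩) = (-0.0262007)·a + (-0.999657)·b = -0.2906
new amp(|1⟩) = (0.999657)·a + (-0.0262007)·b = -0.9568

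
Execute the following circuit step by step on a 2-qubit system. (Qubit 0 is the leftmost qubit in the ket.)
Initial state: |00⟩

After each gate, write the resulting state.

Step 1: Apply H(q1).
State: 1/√2|00⟩ + 1/√2|01⟩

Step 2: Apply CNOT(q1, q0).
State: 1/√2|00⟩ + 1/√2|11⟩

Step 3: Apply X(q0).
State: 1/√2|01⟩ + 1/√2|10⟩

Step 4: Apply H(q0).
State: 1/2|00⟩ + 1/2|01⟩ - 1/2|10⟩ + 1/2|11⟩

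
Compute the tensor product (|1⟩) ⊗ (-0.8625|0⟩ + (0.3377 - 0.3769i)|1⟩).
-0.8625|10⟩ + (0.3377 - 0.3769i)|11⟩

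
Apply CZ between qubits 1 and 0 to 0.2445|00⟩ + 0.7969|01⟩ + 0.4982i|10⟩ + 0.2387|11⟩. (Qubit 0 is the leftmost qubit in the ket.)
0.2445|00⟩ + 0.7969|01⟩ + 0.4982i|10⟩ - 0.2387|11⟩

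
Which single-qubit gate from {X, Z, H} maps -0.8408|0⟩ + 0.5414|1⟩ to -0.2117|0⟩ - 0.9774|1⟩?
H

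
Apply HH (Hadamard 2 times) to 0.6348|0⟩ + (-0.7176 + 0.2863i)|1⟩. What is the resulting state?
0.6348|0⟩ + (-0.7176 + 0.2863i)|1⟩

H² = I, so an even number of Hadamards cancels: H^2 = I and the state is unchanged.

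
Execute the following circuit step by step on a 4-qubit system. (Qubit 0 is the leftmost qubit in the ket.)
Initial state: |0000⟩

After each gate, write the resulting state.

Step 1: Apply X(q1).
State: |0100⟩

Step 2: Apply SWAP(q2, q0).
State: |0100⟩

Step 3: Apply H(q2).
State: 1/√2|0100⟩ + 1/√2|0110⟩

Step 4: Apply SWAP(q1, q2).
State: 1/√2|0010⟩ + 1/√2|0110⟩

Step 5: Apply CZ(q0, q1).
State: 1/√2|0010⟩ + 1/√2|0110⟩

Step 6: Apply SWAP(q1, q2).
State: 1/√2|0100⟩ + 1/√2|0110⟩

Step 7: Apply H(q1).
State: 1/2|0000⟩ + 1/2|0010⟩ - 1/2|0100⟩ - 1/2|0110⟩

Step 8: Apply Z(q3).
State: 1/2|0000⟩ + 1/2|0010⟩ - 1/2|0100⟩ - 1/2|0110⟩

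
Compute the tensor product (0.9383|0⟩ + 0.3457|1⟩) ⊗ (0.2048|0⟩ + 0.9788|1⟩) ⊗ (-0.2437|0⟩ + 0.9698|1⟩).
-0.04683|000⟩ + 0.1864|001⟩ - 0.2238|010⟩ + 0.8907|011⟩ - 0.01725|100⟩ + 0.06866|101⟩ - 0.08246|110⟩ + 0.3282|111⟩

amp(|b₁b₂…⟩) = product of the factor amplitudes for bits b₁, b₂, …; only kets whose every factor amplitude is nonzero survive.
|000⟩: (0.9383)(0.2048)(-0.2437) = -0.04683
|001⟩: (0.9383)(0.2048)(0.9698) = 0.1864
|010⟩: (0.9383)(0.9788)(-0.2437) = -0.2238
|011⟩: (0.9383)(0.9788)(0.9698) = 0.8907
|100⟩: (0.3457)(0.2048)(-0.2437) = -0.01725
|101⟩: (0.3457)(0.2048)(0.9698) = 0.06866
|110⟩: (0.3457)(0.9788)(-0.2437) = -0.08246
|111⟩: (0.3457)(0.9788)(0.9698) = 0.3282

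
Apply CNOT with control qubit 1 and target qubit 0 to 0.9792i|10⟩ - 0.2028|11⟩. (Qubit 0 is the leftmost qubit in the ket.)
-0.2028|01⟩ + 0.9792i|10⟩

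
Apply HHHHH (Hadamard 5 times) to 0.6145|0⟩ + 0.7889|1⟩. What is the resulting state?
0.9924|0⟩ - 0.1233|1⟩

H² = I, so H^5 = H: a single Hadamard. With (a, b) = (0.6145, 0.7889), H gives ((a + b)/√2, (a − b)/√2) = (0.9924, -0.1233).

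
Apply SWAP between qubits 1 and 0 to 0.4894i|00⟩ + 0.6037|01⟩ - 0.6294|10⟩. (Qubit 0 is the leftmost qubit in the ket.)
0.4894i|00⟩ - 0.6294|01⟩ + 0.6037|10⟩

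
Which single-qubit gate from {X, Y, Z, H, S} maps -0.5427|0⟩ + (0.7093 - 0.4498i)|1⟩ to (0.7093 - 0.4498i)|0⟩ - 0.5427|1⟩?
X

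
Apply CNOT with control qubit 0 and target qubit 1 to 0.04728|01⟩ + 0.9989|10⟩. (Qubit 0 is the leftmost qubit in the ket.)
0.04728|01⟩ + 0.9989|11⟩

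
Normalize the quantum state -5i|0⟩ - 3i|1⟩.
-0.8575i|0⟩ - 0.5145i|1⟩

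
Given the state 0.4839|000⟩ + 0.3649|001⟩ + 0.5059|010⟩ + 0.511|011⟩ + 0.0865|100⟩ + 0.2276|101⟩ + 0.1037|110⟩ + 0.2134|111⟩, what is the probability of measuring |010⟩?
0.2559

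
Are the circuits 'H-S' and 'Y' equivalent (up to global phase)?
No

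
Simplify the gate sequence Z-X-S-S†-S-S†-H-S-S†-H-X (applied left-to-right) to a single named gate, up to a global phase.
Z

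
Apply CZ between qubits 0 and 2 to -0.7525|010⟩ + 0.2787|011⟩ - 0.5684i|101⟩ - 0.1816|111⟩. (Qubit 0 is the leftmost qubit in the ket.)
-0.7525|010⟩ + 0.2787|011⟩ + 0.5684i|101⟩ + 0.1816|111⟩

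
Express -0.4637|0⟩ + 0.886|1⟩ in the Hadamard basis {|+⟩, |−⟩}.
0.2986|+⟩ - 0.9544|−⟩

With |ψ⟩ = α|0⟩ + β|1⟩, the Hadamard-basis coefficients are ⟨+|ψ⟩ = (α + β)/√2 and ⟨−|ψ⟩ = (α − β)/√2.
Here α = -0.4637, β = 0.886: (α + β)/√2 = 0.2986, (α − β)/√2 = -0.9544.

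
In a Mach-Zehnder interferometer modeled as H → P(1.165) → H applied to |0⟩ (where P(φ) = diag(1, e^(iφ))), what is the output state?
(0.6974 + 0.4594i)|0⟩ + (0.3026 - 0.4594i)|1⟩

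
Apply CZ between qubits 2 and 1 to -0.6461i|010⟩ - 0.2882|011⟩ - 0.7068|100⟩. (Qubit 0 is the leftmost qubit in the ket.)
-0.6461i|010⟩ + 0.2882|011⟩ - 0.7068|100⟩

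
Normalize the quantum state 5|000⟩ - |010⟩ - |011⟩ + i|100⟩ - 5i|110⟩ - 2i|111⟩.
0.6623|000⟩ - 0.1325|010⟩ - 0.1325|011⟩ + 0.1325i|100⟩ - 0.6623i|110⟩ - 0.2649i|111⟩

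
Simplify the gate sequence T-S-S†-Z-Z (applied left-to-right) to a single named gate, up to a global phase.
T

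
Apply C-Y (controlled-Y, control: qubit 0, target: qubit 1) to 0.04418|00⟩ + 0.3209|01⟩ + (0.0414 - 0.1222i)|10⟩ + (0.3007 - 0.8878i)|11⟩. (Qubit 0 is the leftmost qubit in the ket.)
0.04418|00⟩ + 0.3209|01⟩ + (-0.8878 - 0.3007i)|10⟩ + (0.1222 + 0.0414i)|11⟩

C-Y leaves the control-|0⟩ kets |00⟩, |01⟩ unchanged and applies Y to qubit 1 on the control-|1⟩ pair (|10⟩, |11⟩).
Y = [[0, -i], [i, 0]].
With a = amp(|10⟩) = (0.0414 - 0.1222i) and b = amp(|11⟩) = (0.3007 - 0.8878i):
new amp(|10⟩) = (-i)·b = (-0.8878 - 0.3007i)
new amp(|11⟩) = (i)·a = (0.1222 + 0.0414i)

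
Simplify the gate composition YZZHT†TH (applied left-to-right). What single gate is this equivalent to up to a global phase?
Y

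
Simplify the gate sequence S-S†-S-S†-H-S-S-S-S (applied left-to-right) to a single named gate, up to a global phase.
H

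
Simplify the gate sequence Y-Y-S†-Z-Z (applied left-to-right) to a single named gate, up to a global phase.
S†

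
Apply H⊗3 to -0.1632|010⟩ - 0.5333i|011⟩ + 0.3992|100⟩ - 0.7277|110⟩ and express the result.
(-0.1738 - 0.1886i)|000⟩ + (-0.1738 + 0.1886i)|001⟩ + (0.4561 + 0.1886i)|010⟩ + (0.4561 - 0.1886i)|011⟩ + (0.05844 - 0.1886i)|100⟩ + (0.05844 + 0.1886i)|101⟩ + (-0.3407 + 0.1886i)|110⟩ + (-0.3407 - 0.1886i)|111⟩

H⊗3 gives amp(|y⟩) = (1/2√2) Σ_x (−1)^(x·y) amp(|x⟩), where x·y is the number of positions in which both x and y have a 1.
|000⟩: (-0.1632 - 0.5333i + 0.3992 - 0.7277)/(2√2) = (-0.1738 - 0.1886i)
|001⟩: (-0.1632 + 0.5333i + 0.3992 - 0.7277)/(2√2) = (-0.1738 + 0.1886i)
|010⟩: (0.1632 + 0.5333i + 0.3992 + 0.7277)/(2√2) = (0.4561 + 0.1886i)
|011⟩: (0.1632 - 0.5333i + 0.3992 + 0.7277)/(2√2) = (0.4561 - 0.1886i)
|100⟩: (-0.1632 - 0.5333i - 0.3992 + 0.7277)/(2√2) = (0.05844 - 0.1886i)
|101⟩: (-0.1632 + 0.5333i - 0.3992 + 0.7277)/(2√2) = (0.05844 + 0.1886i)
|110⟩: (0.1632 + 0.5333i - 0.3992 - 0.7277)/(2√2) = (-0.3407 + 0.1886i)
|111⟩: (0.1632 - 0.5333i - 0.3992 - 0.7277)/(2√2) = (-0.3407 - 0.1886i)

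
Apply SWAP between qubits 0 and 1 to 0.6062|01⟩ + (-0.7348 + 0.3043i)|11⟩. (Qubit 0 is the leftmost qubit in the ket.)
0.6062|10⟩ + (-0.7348 + 0.3043i)|11⟩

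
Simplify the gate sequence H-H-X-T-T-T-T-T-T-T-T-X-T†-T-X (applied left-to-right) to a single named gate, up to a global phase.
X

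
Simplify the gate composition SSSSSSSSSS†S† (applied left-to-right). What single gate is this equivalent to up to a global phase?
S†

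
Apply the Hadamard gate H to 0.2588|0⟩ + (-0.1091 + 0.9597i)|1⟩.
(0.1059 + 0.6786i)|0⟩ + (0.2601 - 0.6786i)|1⟩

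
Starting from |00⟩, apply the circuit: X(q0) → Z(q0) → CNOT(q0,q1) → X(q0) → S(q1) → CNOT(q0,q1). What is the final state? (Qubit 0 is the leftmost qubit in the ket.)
-i|01⟩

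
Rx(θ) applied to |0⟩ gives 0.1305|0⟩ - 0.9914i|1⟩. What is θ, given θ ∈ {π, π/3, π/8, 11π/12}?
11π/12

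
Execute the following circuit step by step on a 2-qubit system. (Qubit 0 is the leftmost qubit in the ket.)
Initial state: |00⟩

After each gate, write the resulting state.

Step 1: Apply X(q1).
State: |01⟩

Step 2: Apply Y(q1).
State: -i|00⟩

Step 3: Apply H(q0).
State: -(1/√2)i|00⟩ - (1/√2)i|10⟩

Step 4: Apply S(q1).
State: -(1/√2)i|00⟩ - (1/√2)i|10⟩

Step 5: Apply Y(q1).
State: 1/√2|01⟩ + 1/√2|11⟩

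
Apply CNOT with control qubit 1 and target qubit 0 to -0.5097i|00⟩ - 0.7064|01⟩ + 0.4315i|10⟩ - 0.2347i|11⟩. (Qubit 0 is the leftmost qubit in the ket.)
-0.5097i|00⟩ - 0.2347i|01⟩ + 0.4315i|10⟩ - 0.7064|11⟩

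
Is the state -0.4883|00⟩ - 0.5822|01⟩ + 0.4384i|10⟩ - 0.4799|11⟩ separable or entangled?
Entangled

Writing the state as a|00⟩ + b|01⟩ + c|10⟩ + d|11⟩, it is a product state iff ad − bc = 0.
Here (a, b, c, d) = (-0.4883, -0.5822, 0.4384i, -0.4799): ad − bc = (-0.4883)(-0.4799) − (-0.5822)(0.4384i) = (0.2343 + 0.2552i) ≠ 0, so the state is entangled.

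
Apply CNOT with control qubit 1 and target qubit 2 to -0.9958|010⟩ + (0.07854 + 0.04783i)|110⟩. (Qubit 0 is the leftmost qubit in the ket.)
-0.9958|011⟩ + (0.07854 + 0.04783i)|111⟩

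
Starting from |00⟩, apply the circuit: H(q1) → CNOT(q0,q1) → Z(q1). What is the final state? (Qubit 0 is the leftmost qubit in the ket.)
1/√2|00⟩ - 1/√2|01⟩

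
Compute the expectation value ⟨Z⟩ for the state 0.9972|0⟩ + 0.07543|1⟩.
0.9887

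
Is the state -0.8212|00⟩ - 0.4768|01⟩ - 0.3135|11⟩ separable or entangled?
Entangled

Writing the state as a|00⟩ + b|01⟩ + c|10⟩ + d|11⟩, it is a product state iff ad − bc = 0.
Here (a, b, c, d) = (-0.8212, -0.4768, 0, -0.3135): ad − bc = (-0.8212)(-0.3135) − (-0.4768)(0) = 0.2574 ≠ 0, so the state is entangled.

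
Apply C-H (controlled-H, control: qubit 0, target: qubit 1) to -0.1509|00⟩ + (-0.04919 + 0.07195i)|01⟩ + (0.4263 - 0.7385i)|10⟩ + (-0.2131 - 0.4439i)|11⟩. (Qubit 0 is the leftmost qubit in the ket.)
-0.1509|00⟩ + (-0.04919 + 0.07195i)|01⟩ + (0.1508 - 0.8361i)|10⟩ + (0.4521 - 0.2083i)|11⟩

C-H leaves the control-|0⟩ kets |00⟩, |01⟩ unchanged and applies H to qubit 1 on the control-|1⟩ pair (|10⟩, |11⟩).
H = [[1/√2, 1/√2], [1/√2, -1/√2]].
With a = amp(|10⟩) = (0.4263 - 0.7385i) and b = amp(|11⟩) = (-0.2131 - 0.4439i):
new amp(|10⟩) = (1/√2)·a + (1/√2)·b = (0.1508 - 0.8361i)
new amp(|11⟩) = (1/√2)·a + (-1/√2)·b = (0.4521 - 0.2083i)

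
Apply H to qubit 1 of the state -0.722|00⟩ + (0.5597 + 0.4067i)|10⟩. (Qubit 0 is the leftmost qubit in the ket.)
-0.5105|00⟩ - 0.5105|01⟩ + (0.3958 + 0.2876i)|10⟩ + (0.3958 + 0.2876i)|11⟩

H on qubit 1 mixes each pair of kets that differ only in qubit 1: amplitudes (a, b) of (|…0…⟩, |…1…⟩) become ((a + b)/√2, (a − b)/√2). Kets absent from the input have amplitude 0.
(|00⟩, |01⟩): (a, b) = (-0.722, 0) → (-0.5105, -0.5105)
(|10⟩, |11⟩): (a, b) = ((0.5597 + 0.4067i), 0) → ((0.3958 + 0.2876i), (0.3958 + 0.2876i))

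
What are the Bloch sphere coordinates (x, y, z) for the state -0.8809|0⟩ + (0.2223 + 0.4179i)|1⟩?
(-0.3916, -0.7363, 0.5519)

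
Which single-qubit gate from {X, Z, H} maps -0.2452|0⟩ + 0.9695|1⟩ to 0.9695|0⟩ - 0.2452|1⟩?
X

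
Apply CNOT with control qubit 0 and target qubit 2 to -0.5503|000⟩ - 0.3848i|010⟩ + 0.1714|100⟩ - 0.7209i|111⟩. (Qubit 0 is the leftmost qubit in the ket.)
-0.5503|000⟩ - 0.3848i|010⟩ + 0.1714|101⟩ - 0.7209i|110⟩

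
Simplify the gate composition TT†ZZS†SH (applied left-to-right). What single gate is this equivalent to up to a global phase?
H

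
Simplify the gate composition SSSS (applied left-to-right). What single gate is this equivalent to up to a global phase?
I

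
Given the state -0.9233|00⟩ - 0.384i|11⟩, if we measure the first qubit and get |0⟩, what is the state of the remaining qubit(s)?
-|0⟩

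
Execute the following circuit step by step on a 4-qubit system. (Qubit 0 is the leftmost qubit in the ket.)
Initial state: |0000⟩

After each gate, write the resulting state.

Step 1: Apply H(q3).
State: 1/√2|0000⟩ + 1/√2|0001⟩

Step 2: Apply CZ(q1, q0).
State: 1/√2|0000⟩ + 1/√2|0001⟩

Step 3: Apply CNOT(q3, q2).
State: 1/√2|0000⟩ + 1/√2|0011⟩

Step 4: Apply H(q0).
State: 1/2|0000⟩ + 1/2|0011⟩ + 1/2|1000⟩ + 1/2|1011⟩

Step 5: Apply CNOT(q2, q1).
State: 1/2|0000⟩ + 1/2|0111⟩ + 1/2|1000⟩ + 1/2|1111⟩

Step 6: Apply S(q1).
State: 1/2|0000⟩ + (1/2)i|0111⟩ + 1/2|1000⟩ + (1/2)i|1111⟩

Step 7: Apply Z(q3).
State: 1/2|0000⟩ - (1/2)i|0111⟩ + 1/2|1000⟩ - (1/2)i|1111⟩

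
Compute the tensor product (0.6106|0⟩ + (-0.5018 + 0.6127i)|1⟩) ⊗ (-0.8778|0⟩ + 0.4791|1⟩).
-0.536|00⟩ + 0.2925|01⟩ + (0.4405 - 0.5378i)|10⟩ + (-0.2404 + 0.2935i)|11⟩

amp(|b₁b₂…⟩) = product of the factor amplitudes for bits b₁, b₂, …; only kets whose every factor amplitude is nonzero survive.
|00⟩: (0.6106)(-0.8778) = -0.536
|01⟩: (0.6106)(0.4791) = 0.2925
|10⟩: (-0.5018 + 0.6127i)(-0.8778) = (0.4405 - 0.5378i)
|11⟩: (-0.5018 + 0.6127i)(0.4791) = (-0.2404 + 0.2935i)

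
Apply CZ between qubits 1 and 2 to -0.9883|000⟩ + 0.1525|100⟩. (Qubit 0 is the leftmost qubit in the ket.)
-0.9883|000⟩ + 0.1525|100⟩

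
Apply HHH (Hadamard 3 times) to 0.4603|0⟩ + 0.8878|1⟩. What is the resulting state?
0.9533|0⟩ - 0.3023|1⟩

H² = I, so H^3 = H: a single Hadamard. With (a, b) = (0.4603, 0.8878), H gives ((a + b)/√2, (a − b)/√2) = (0.9533, -0.3023).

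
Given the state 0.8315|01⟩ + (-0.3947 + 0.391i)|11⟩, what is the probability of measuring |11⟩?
0.3087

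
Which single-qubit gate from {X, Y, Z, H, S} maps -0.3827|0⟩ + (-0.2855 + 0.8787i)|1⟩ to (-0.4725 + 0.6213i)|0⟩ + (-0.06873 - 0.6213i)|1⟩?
H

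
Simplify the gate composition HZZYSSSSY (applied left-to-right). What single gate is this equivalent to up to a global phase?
H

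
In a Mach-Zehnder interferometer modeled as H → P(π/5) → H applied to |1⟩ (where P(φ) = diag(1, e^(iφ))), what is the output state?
(0.09549 - 0.2939i)|0⟩ + (0.9045 + 0.2939i)|1⟩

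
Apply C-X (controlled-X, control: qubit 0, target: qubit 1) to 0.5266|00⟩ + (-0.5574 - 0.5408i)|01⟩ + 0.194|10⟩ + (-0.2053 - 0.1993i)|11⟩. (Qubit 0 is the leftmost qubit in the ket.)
0.5266|00⟩ + (-0.5574 - 0.5408i)|01⟩ + (-0.2053 - 0.1993i)|10⟩ + 0.194|11⟩

C-X leaves the control-|0⟩ kets |00⟩, |01⟩ unchanged and applies X to qubit 1 on the control-|1⟩ pair (|10⟩, |11⟩).
X = [[0, 1], [1, 0]].
With a = amp(|10⟩) = 0.194 and b = amp(|11⟩) = (-0.2053 - 0.1993i):
new amp(|10⟩) = (1)·b = (-0.2053 - 0.1993i)
new amp(|11⟩) = (1)·a = 0.194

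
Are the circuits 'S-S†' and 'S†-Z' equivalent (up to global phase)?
No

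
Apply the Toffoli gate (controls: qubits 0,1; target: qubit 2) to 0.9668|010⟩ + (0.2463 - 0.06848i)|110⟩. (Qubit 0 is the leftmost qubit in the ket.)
0.9668|010⟩ + (0.2463 - 0.06848i)|111⟩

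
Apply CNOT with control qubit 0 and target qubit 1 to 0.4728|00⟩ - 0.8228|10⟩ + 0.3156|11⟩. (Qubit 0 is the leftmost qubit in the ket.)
0.4728|00⟩ + 0.3156|10⟩ - 0.8228|11⟩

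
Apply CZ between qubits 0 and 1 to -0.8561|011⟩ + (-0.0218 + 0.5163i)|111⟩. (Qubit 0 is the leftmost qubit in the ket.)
-0.8561|011⟩ + (0.0218 - 0.5163i)|111⟩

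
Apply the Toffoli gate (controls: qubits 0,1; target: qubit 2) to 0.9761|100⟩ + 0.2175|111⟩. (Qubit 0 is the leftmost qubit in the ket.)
0.9761|100⟩ + 0.2175|110⟩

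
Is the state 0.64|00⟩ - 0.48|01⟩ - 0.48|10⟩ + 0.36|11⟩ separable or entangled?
Separable

Writing the state as a|00⟩ + b|01⟩ + c|10⟩ + d|11⟩, it is a product state iff ad − bc = 0.
Here (a, b, c, d) = (0.64, -0.48, -0.48, 0.36): ad − bc = (0.64)(0.36) − (-0.48)(-0.48) = 0, so the state is separable.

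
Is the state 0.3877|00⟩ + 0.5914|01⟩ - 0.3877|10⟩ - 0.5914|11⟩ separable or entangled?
Separable

Writing the state as a|00⟩ + b|01⟩ + c|10⟩ + d|11⟩, it is a product state iff ad − bc = 0.
Here (a, b, c, d) = (0.3877, 0.5914, -0.3877, -0.5914): ad − bc = (0.3877)(-0.5914) − (0.5914)(-0.3877) = 0, so the state is separable.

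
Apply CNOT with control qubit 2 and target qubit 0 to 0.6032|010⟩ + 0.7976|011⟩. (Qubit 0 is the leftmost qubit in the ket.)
0.6032|010⟩ + 0.7976|111⟩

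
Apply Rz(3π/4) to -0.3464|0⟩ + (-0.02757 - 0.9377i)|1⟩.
(-0.1326 + 0.32i)|0⟩ + (0.8558 - 0.3843i)|1⟩

Rz(3π/4) = [[e^(−iθ/2), 0], [0, e^(iθ/2)]] with e^(±iθ/2) = cos(θ/2) ± i·sin(θ/2); θ = 3π/4, cos(θ/2) ≈ 0.382683, sin(θ/2) ≈ 0.92388.
With a = amp(|0⟩) = -0.3464 and b = amp(|1⟩) = (-0.02757 - 0.9377i):
new amp(|0⟩) = (0.382683 - 0.92388i)·a = (-0.1326 + 0.32i)
new amp(|1⟩) = (0.382683 + 0.92388i)·b = (0.8558 - 0.3843i)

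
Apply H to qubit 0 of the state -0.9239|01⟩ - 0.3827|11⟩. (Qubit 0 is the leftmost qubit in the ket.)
-0.9239|01⟩ - 0.3827|11⟩

H on qubit 0 mixes each pair of kets that differ only in qubit 0: amplitudes (a, b) of (|…0…⟩, |…1…⟩) become ((a + b)/√2, (a − b)/√2). Kets absent from the input have amplitude 0.
(|01⟩, |11⟩): (a, b) = (-0.9239, -0.3827) → (-0.9239, -0.3827)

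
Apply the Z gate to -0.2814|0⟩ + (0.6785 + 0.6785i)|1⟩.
-0.2814|0⟩ + (-0.6785 - 0.6785i)|1⟩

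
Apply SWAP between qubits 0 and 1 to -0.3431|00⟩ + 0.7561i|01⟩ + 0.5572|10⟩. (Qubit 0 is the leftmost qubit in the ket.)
-0.3431|00⟩ + 0.5572|01⟩ + 0.7561i|10⟩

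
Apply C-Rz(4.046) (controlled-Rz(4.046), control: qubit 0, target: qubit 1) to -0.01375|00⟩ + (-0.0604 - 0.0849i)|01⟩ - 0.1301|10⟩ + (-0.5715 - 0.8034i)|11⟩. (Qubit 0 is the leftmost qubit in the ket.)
-0.01375|00⟩ + (-0.0604 - 0.0849i)|01⟩ + (0.05685 + 0.117i)|10⟩ + (0.9724 - 0.163i)|11⟩

C-Rz(4.046) leaves the control-|0⟩ kets |00⟩, |01⟩ unchanged and applies Rz(4.046) to qubit 1 on the control-|1⟩ pair (|10⟩, |11⟩).
Rz(4.046) = [[e^(−iθ/2), 0], [0, e^(iθ/2)]] with e^(±iθ/2) = cos(θ/2) ± i·sin(θ/2); θ = 4.046, cos(θ/2) ≈ -0.436949, sin(θ/2) ≈ 0.899486.
With a = amp(|10⟩) = -0.1301 and b = amp(|11⟩) = (-0.5715 - 0.8034i):
new amp(|10⟩) = (-0.436949 - 0.899486i)·a = (0.05685 + 0.117i)
new amp(|11⟩) = (-0.436949 + 0.899486i)·b = (0.9724 - 0.163i)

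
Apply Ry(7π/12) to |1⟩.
-0.7934|0⟩ + 0.6088|1⟩

Ry(7π/12) = [[cos(θ/2), −sin(θ/2)], [sin(θ/2), cos(θ/2)]]; θ = 7π/12, cos(θ/2) ≈ 0.608761, sin(θ/2) ≈ 0.793353.
With a = amp(|0⟩) = 0 and b = amp(|1⟩) = 1:
new amp(|0⟩) = (0.608761)·a + (-0.793353)·b = -0.7934
new amp(|1⟩) = (0.793353)·a + (0.608761)·b = 0.6088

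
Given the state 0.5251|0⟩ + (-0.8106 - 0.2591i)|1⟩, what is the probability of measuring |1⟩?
0.7242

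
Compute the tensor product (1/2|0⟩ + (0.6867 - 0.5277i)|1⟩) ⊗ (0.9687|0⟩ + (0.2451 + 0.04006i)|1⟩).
0.4844|00⟩ + (0.1226 + 0.02003i)|01⟩ + (0.6652 - 0.5112i)|10⟩ + (0.1894 - 0.1018i)|11⟩

amp(|b₁b₂…⟩) = product of the factor amplitudes for bits b₁, b₂, …; only kets whose every factor amplitude is nonzero survive.
|00⟩: (1/2)(0.9687) = 0.4844
|01⟩: (1/2)(0.2451 + 0.04006i) = (0.1226 + 0.02003i)
|10⟩: (0.6867 - 0.5277i)(0.9687) = (0.6652 - 0.5112i)
|11⟩: (0.6867 - 0.5277i)(0.2451 + 0.04006i) = (0.1894 - 0.1018i)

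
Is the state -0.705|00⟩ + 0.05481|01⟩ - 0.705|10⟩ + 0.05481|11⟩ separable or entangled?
Separable

Writing the state as a|00⟩ + b|01⟩ + c|10⟩ + d|11⟩, it is a product state iff ad − bc = 0.
Here (a, b, c, d) = (-0.705, 0.05481, -0.705, 0.05481): ad − bc = (-0.705)(0.05481) − (0.05481)(-0.705) = 0, so the state is separable.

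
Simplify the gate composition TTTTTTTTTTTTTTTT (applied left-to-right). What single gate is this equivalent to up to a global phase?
I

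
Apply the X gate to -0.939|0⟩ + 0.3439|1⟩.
0.3439|0⟩ - 0.939|1⟩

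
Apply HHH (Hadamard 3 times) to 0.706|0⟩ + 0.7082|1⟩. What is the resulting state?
|0⟩ - 0.001556|1⟩

H² = I, so H^3 = H: a single Hadamard. With (a, b) = (0.706, 0.7082), H gives ((a + b)/√2, (a − b)/√2) = (1, -0.001556).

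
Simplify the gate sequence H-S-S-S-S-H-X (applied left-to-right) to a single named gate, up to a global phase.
X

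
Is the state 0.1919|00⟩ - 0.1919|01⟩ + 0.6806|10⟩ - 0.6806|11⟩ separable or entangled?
Separable

Writing the state as a|00⟩ + b|01⟩ + c|10⟩ + d|11⟩, it is a product state iff ad − bc = 0.
Here (a, b, c, d) = (0.1919, -0.1919, 0.6806, -0.6806): ad − bc = (0.1919)(-0.6806) − (-0.1919)(0.6806) = 0, so the state is separable.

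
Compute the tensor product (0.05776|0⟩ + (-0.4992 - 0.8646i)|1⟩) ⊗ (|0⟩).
0.05776|00⟩ + (-0.4992 - 0.8646i)|10⟩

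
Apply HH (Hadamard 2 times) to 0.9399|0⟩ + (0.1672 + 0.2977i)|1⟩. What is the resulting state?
0.9399|0⟩ + (0.1672 + 0.2977i)|1⟩

H² = I, so an even number of Hadamards cancels: H^2 = I and the state is unchanged.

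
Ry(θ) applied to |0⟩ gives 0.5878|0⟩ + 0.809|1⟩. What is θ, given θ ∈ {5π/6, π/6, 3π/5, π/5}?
3π/5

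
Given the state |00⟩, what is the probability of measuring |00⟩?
1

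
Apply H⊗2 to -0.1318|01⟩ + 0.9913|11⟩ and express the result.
0.4298|00⟩ - 0.4298|01⟩ - 0.5616|10⟩ + 0.5616|11⟩

H⊗2 gives amp(|y⟩) = (1/2) Σ_x (−1)^(x·y) amp(|x⟩), where x·y is the number of positions in which both x and y have a 1.
|00⟩: (-0.1318 + 0.9913)/2 = 0.4298
|01⟩: (0.1318 - 0.9913)/2 = -0.4298
|10⟩: (-0.1318 - 0.9913)/2 = -0.5616
|11⟩: (0.1318 + 0.9913)/2 = 0.5616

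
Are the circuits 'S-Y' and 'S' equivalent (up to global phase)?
No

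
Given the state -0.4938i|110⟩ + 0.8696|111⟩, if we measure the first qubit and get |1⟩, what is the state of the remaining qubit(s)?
-0.4938i|10⟩ + 0.8696|11⟩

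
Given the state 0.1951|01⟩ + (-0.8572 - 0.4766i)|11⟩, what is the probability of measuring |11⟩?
0.9619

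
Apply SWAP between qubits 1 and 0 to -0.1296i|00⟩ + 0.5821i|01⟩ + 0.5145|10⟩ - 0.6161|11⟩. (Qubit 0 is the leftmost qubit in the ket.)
-0.1296i|00⟩ + 0.5145|01⟩ + 0.5821i|10⟩ - 0.6161|11⟩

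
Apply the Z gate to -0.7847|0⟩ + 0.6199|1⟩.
-0.7847|0⟩ - 0.6199|1⟩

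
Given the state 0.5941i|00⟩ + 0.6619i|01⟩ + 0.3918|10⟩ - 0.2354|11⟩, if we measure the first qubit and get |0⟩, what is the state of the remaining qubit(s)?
0.668i|0⟩ + 0.7442i|1⟩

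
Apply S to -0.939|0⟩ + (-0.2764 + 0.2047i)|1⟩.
-0.939|0⟩ + (-0.2047 - 0.2764i)|1⟩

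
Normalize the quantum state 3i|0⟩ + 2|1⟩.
0.8321i|0⟩ + 0.5547|1⟩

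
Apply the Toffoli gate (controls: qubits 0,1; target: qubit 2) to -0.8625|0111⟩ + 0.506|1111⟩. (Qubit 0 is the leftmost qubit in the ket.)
-0.8625|0111⟩ + 0.506|1101⟩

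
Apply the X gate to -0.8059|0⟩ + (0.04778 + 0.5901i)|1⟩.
(0.04778 + 0.5901i)|0⟩ - 0.8059|1⟩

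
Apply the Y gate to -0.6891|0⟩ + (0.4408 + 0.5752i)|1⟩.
(0.5752 - 0.4408i)|0⟩ - 0.6891i|1⟩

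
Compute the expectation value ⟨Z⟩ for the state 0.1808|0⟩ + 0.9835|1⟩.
-0.9346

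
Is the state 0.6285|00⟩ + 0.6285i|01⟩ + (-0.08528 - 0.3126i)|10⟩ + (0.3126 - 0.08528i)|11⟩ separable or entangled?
Separable

Writing the state as a|00⟩ + b|01⟩ + c|10⟩ + d|11⟩, it is a product state iff ad − bc = 0.
Here (a, b, c, d) = (0.6285, 0.6285i, (-0.08528 - 0.3126i), (0.3126 - 0.08528i)): ad − bc = (0.6285)(0.3126 - 0.08528i) − (0.6285i)(-0.08528 - 0.3126i) = 0, so the state is separable.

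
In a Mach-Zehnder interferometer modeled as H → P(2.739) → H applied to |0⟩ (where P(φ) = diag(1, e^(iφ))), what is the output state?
(0.03998 + 0.1959i)|0⟩ + (0.96 - 0.1959i)|1⟩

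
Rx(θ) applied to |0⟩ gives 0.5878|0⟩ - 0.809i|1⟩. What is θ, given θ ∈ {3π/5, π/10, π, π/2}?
3π/5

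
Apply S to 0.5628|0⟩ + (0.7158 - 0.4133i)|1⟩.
0.5628|0⟩ + (0.4133 + 0.7158i)|1⟩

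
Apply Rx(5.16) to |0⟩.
-0.8464|0⟩ - 0.5325i|1⟩

Rx(5.16) = [[cos(θ/2), −i·sin(θ/2)], [−i·sin(θ/2), cos(θ/2)]]; θ = 5.16, cos(θ/2) ≈ -0.846408, sin(θ/2) ≈ 0.532535.
With a = amp(|0⟩) = 1 and b = amp(|1⟩) = 0:
new amp(|0⟩) = (-0.846408)·a + (-0.532535i)·b = -0.8464
new amp(|1⟩) = (-0.532535i)·a + (-0.846408)·b = -0.5325i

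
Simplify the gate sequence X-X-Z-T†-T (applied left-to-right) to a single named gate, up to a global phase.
Z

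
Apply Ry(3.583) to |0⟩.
-0.2189|0⟩ + 0.9757|1⟩

Ry(3.583) = [[cos(θ/2), −sin(θ/2)], [sin(θ/2), cos(θ/2)]]; θ = 3.583, cos(θ/2) ≈ -0.218916, sin(θ/2) ≈ 0.975744.
With a = amp(|0⟩) = 1 and b = amp(|1⟩) = 0:
new amp(|0⟩) = (-0.218916)·a + (-0.975744)·b = -0.2189
new amp(|1⟩) = (0.975744)·a + (-0.218916)·b = 0.9757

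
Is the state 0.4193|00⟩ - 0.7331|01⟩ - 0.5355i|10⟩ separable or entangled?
Entangled

Writing the state as a|00⟩ + b|01⟩ + c|10⟩ + d|11⟩, it is a product state iff ad − bc = 0.
Here (a, b, c, d) = (0.4193, -0.7331, -0.5355i, 0): ad − bc = (0.4193)(0) − (-0.7331)(-0.5355i) = -0.3926i ≠ 0, so the state is entangled.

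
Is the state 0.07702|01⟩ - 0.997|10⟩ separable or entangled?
Entangled

Writing the state as a|00⟩ + b|01⟩ + c|10⟩ + d|11⟩, it is a product state iff ad − bc = 0.
Here (a, b, c, d) = (0, 0.07702, -0.997, 0): ad − bc = (0)(0) − (0.07702)(-0.997) = 0.07679 ≠ 0, so the state is entangled.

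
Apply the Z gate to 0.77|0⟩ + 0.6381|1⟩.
0.77|0⟩ - 0.6381|1⟩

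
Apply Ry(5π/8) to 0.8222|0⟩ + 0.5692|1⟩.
-0.01648|0⟩ + 0.9999|1⟩

Ry(5π/8) = [[cos(θ/2), −sin(θ/2)], [sin(θ/2), cos(θ/2)]]; θ = 5π/8, cos(θ/2) ≈ 0.55557, sin(θ/2) ≈ 0.83147.
With a = amp(|0⟩) = 0.8222 and b = amp(|1⟩) = 0.5692:
new amp(|0⟩) = (0.55557)·a + (-0.83147)·b = -0.01648
new amp(|1⟩) = (0.83147)·a + (0.55557)·b = 0.9999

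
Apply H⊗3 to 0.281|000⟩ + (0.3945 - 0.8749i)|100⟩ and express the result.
(0.2388 - 0.3093i)|000⟩ + (0.2388 - 0.3093i)|001⟩ + (0.2388 - 0.3093i)|010⟩ + (0.2388 - 0.3093i)|011⟩ + (-0.04013 + 0.3093i)|100⟩ + (-0.04013 + 0.3093i)|101⟩ + (-0.04013 + 0.3093i)|110⟩ + (-0.04013 + 0.3093i)|111⟩

H⊗3 gives amp(|y⟩) = (1/2√2) Σ_x (−1)^(x·y) amp(|x⟩), where x·y is the number of positions in which both x and y have a 1.
|000⟩: (0.281 + (0.3945 - 0.8749i))/(2√2) = (0.2388 - 0.3093i)
|001⟩: (0.281 + (0.3945 - 0.8749i))/(2√2) = (0.2388 - 0.3093i)
|010⟩: (0.281 + (0.3945 - 0.8749i))/(2√2) = (0.2388 - 0.3093i)
|011⟩: (0.281 + (0.3945 - 0.8749i))/(2√2) = (0.2388 - 0.3093i)
|100⟩: (0.281 - (0.3945 - 0.8749i))/(2√2) = (-0.04013 + 0.3093i)
|101⟩: (0.281 - (0.3945 - 0.8749i))/(2√2) = (-0.04013 + 0.3093i)
|110⟩: (0.281 - (0.3945 - 0.8749i))/(2√2) = (-0.04013 + 0.3093i)
|111⟩: (0.281 - (0.3945 - 0.8749i))/(2√2) = (-0.04013 + 0.3093i)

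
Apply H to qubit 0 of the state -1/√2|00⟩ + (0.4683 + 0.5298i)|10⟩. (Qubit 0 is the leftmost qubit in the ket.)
(-0.1689 + 0.3746i)|00⟩ + (-0.8311 - 0.3746i)|10⟩

H on qubit 0 mixes each pair of kets that differ only in qubit 0: amplitudes (a, b) of (|…0…⟩, |…1…⟩) become ((a + b)/√2, (a − b)/√2). Kets absent from the input have amplitude 0.
(|00⟩, |10⟩): (a, b) = (-1/√2, (0.4683 + 0.5298i)) → ((-0.1689 + 0.3746i), (-0.8311 - 0.3746i))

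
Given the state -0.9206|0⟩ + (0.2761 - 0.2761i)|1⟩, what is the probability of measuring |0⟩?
0.8475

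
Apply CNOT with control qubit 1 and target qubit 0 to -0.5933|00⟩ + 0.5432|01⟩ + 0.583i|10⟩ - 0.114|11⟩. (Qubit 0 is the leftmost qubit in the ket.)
-0.5933|00⟩ - 0.114|01⟩ + 0.583i|10⟩ + 0.5432|11⟩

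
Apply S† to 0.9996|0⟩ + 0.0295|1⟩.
0.9996|0⟩ - 0.0295i|1⟩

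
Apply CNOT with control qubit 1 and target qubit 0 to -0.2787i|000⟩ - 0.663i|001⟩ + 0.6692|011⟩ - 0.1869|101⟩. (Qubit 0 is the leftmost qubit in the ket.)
-0.2787i|000⟩ - 0.663i|001⟩ - 0.1869|101⟩ + 0.6692|111⟩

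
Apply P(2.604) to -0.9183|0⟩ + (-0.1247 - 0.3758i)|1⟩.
-0.9183|0⟩ + (0.2995 + 0.2589i)|1⟩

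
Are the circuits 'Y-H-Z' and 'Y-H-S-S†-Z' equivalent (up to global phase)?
Yes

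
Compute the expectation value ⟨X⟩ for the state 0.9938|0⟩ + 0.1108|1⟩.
0.2202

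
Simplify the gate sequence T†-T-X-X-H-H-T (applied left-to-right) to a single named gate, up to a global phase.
T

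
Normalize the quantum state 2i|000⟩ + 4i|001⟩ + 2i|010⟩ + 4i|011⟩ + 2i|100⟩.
0.3015i|000⟩ + 0.603i|001⟩ + 0.3015i|010⟩ + 0.603i|011⟩ + 0.3015i|100⟩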